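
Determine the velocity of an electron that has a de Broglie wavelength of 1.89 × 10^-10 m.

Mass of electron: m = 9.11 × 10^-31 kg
3.85 × 10^6 m/s

From the de Broglie relation λ = h/(mv), we solve for v:

v = h/(mλ)
v = (6.626 × 10^-34 J·s) / (9.11 × 10^-31 kg × 1.89 × 10^-10 m)
v = 3.85 × 10^6 m/s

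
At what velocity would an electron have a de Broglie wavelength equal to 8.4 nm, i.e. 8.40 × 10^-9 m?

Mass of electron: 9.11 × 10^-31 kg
8.66 × 10^4 m/s

From λ = h/(mv), solve for v:

v = h/(mλ)
v = (6.626 × 10^-34 J·s) / (9.11 × 10^-31 kg × 8.40 × 10^-9 m)
v = 8.66 × 10^4 m/s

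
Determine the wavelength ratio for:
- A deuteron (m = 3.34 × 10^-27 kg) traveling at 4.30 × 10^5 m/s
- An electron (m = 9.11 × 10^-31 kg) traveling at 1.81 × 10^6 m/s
λ₁/λ₂ = 1.15 × 10^-3

Using λ = h/(mv):

λ₁ = h/(m₁v₁) = 4.61 × 10^-13 m
λ₂ = h/(m₂v₂) = 4.02 × 10^-10 m

Ratio λ₁/λ₂ = (m₂v₂)/(m₁v₁)
         = (9.11 × 10^-31 kg × 1.81 × 10^6 m/s) / (3.34 × 10^-27 kg × 4.30 × 10^5 m/s)
         = 1.15 × 10^-3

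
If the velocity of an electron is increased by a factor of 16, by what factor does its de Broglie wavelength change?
The wavelength decreases by a factor of 16.

From λ = h/(mv), the wavelength is inversely proportional to velocity:

λ ∝ 1/v

If v → 16v, then λ → λ/16

When velocity is increased by a factor of 16, the wavelength decreases by a factor of 16.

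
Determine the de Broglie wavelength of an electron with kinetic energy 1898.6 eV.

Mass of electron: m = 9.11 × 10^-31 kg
2.81 × 10^-11 m

Using λ = h/√(2mKE):

First convert KE to Joules: KE = 1898.6 eV = 3.042 × 10^-16 J

λ = h/√(2mKE)
λ = (6.626 × 10^-34 J·s) / √(2 × 9.11 × 10^-31 kg × 3.042 × 10^-16 J)
λ = 2.81 × 10^-11 m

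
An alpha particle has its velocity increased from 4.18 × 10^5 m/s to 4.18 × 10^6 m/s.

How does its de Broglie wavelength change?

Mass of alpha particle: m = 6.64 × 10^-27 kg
The wavelength decreases by a factor of 10.

Using λ = h/(mv):

Initial wavelength: λ₁ = h/(mv₁) = 2.39 × 10^-13 m
Final wavelength: λ₂ = h/(mv₂) = 2.39 × 10^-14 m

Since λ ∝ 1/v, when velocity increases by a factor of 10, the wavelength decreases by a factor of 10.

λ₂/λ₁ = v₁/v₂ = 1/10

The wavelength decreases by a factor of 10.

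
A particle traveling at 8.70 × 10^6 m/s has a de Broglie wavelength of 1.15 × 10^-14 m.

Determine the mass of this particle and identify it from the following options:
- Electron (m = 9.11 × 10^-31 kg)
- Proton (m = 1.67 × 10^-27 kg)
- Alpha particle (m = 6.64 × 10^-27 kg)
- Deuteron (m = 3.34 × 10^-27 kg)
The particle is an alpha particle.

From λ = h/(mv), solve for mass:

m = h/(λv)
m = (6.626 × 10^-34 J·s) / (1.15 × 10^-14 m × 8.70 × 10^6 m/s)
m = 6.62 × 10^-27 kg

Comparing with the listed masses, this is closest to an alpha particle.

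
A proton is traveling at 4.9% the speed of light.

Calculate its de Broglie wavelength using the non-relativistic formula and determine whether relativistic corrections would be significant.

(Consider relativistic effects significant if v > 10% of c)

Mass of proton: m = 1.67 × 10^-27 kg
No, relativistic corrections are not needed.

Using the non-relativistic de Broglie formula λ = h/(mv):

v = 4.9% × c = 1.469 × 10^7 m/s

λ = h/(mv)
λ = (6.626 × 10^-34 J·s) / (1.67 × 10^-27 kg × 1.469 × 10^7 m/s)
λ = 2.70 × 10^-14 m

Since v = 4.9% of c < 10% of c, relativistic corrections are NOT significant and this non-relativistic result is a good approximation.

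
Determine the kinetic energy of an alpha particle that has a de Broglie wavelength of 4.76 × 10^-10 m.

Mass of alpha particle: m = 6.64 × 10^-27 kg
1.46 × 10^-22 J (or 9.11 × 10^-4 eV)

From λ = h/√(2mKE), we solve for KE:

λ² = h²/(2mKE)
KE = h²/(2mλ²)
KE = (6.626 × 10^-34 J·s)² / (2 × 6.64 × 10^-27 kg × (4.76 × 10^-10 m)²)
KE = 1.46 × 10^-22 J
KE = 9.11 × 10^-4 eV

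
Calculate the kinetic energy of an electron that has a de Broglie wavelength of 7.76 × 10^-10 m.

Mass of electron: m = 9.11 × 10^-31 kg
4.00 × 10^-19 J (or 2.50 eV)

From λ = h/√(2mKE), we solve for KE:

λ² = h²/(2mKE)
KE = h²/(2mλ²)
KE = (6.626 × 10^-34 J·s)² / (2 × 9.11 × 10^-31 kg × (7.76 × 10^-10 m)²)
KE = 4.00 × 10^-19 J
KE = 2.50 eV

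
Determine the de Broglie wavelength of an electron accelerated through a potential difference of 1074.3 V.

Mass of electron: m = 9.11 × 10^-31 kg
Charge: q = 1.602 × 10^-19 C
3.74 × 10^-11 m

When a particle is accelerated through voltage V, it gains kinetic energy KE = qV.

The de Broglie wavelength is then λ = h/√(2mqV):

λ = h/√(2mqV)
λ = (6.626 × 10^-34 J·s) / √(2 × 9.11 × 10^-31 kg × 1.602 × 10^-19 C × 1074.3 V)
λ = 3.74 × 10^-11 m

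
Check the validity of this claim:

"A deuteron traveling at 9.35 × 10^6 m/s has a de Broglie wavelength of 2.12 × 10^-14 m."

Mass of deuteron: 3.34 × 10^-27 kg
True

The claim is correct.

Using λ = h/(mv):
λ = (6.626 × 10^-34 J·s) / (3.34 × 10^-27 kg × 9.35 × 10^6 m/s)
λ = 2.12 × 10^-14 m

This matches the claimed value.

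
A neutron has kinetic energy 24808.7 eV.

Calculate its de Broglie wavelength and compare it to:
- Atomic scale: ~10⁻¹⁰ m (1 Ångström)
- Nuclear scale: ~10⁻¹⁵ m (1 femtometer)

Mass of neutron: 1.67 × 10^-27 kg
λ = 1.82 × 10^-13 m, which is between nuclear and atomic scales.

Using λ = h/√(2mKE):

KE = 24808.7 eV = 3.975 × 10^-15 J

λ = h/√(2mKE)
λ = (6.626 × 10^-34 J·s) / √(2 × 1.67 × 10^-27 kg × 3.975 × 10^-15 J)
λ = 1.82 × 10^-13 m

Comparison:
- Atomic scale (10⁻¹⁰ m): λ is 0.0018× this size
- Nuclear scale (10⁻¹⁵ m): λ is 1.8e+02× this size

The wavelength is between nuclear and atomic scales.

This wavelength is appropriate for probing atomic structure but too large for nuclear physics experiments.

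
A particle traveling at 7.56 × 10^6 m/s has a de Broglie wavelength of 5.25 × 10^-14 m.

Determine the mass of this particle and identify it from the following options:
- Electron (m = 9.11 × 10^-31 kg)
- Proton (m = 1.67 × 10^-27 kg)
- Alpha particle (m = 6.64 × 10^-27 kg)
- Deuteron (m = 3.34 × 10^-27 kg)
The particle is a proton.

From λ = h/(mv), solve for mass:

m = h/(λv)
m = (6.626 × 10^-34 J·s) / (5.25 × 10^-14 m × 7.56 × 10^6 m/s)
m = 1.67 × 10^-27 kg

Comparing with the listed masses, this is closest to a proton.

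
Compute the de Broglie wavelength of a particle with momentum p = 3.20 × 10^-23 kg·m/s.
2.07 × 10^-11 m

Using the de Broglie relation λ = h/p:

λ = h/p
λ = (6.626 × 10^-34 J·s) / (3.20 × 10^-23 kg·m/s)
λ = 2.07 × 10^-11 m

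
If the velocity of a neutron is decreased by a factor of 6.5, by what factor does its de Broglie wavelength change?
The wavelength increases by a factor of 6.5.

From λ = h/(mv), the wavelength is inversely proportional to velocity:

λ ∝ 1/v

If v → v/6.5, then λ → 6.5λ

When velocity is decreased by a factor of 6.5, the wavelength increases by a factor of 6.5.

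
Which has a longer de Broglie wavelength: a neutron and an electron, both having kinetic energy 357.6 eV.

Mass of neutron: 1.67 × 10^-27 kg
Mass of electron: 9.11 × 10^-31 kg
The electron has the longer wavelength.

Using λ = h/√(2mKE):

For neutron: λ₁ = h/√(2m₁KE) = 1.51 × 10^-12 m
For electron: λ₂ = h/√(2m₂KE) = 6.49 × 10^-11 m

Since λ ∝ 1/√m at constant kinetic energy, the lighter particle has the longer wavelength.

The electron has the longer de Broglie wavelength.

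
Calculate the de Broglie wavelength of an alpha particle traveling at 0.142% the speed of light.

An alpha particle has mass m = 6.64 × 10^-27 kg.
2.34 × 10^-13 m

Using the de Broglie relation λ = h/(mv):

v = 0.142% × c = 4.257 × 10^5 m/s

λ = h/(mv)
λ = (6.626 × 10^-34 J·s) / (6.64 × 10^-27 kg × 4.257 × 10^5 m/s)
λ = 2.34 × 10^-13 m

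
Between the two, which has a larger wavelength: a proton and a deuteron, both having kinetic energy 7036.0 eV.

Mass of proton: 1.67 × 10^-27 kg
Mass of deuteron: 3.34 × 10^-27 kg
The proton has the longer wavelength.

Using λ = h/√(2mKE):

For proton: λ₁ = h/√(2m₁KE) = 3.41 × 10^-13 m
For deuteron: λ₂ = h/√(2m₂KE) = 2.41 × 10^-13 m

Since λ ∝ 1/√m at constant kinetic energy, the lighter particle has the longer wavelength.

The proton has the longer de Broglie wavelength.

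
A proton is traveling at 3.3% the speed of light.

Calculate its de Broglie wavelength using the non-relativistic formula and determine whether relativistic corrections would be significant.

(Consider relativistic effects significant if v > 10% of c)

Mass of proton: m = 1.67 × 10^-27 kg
No, relativistic corrections are not needed.

Using the non-relativistic de Broglie formula λ = h/(mv):

v = 3.3% × c = 9.893 × 10^6 m/s

λ = h/(mv)
λ = (6.626 × 10^-34 J·s) / (1.67 × 10^-27 kg × 9.893 × 10^6 m/s)
λ = 4.01 × 10^-14 m

Since v = 3.3% of c < 10% of c, relativistic corrections are NOT significant and this non-relativistic result is a good approximation.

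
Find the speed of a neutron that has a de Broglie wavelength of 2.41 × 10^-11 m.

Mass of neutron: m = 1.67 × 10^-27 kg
1.65 × 10^4 m/s

From the de Broglie relation λ = h/(mv), we solve for v:

v = h/(mλ)
v = (6.626 × 10^-34 J·s) / (1.67 × 10^-27 kg × 2.41 × 10^-11 m)
v = 1.65 × 10^4 m/s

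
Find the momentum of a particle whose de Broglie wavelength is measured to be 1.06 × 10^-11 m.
6.25 × 10^-23 kg·m/s

From the de Broglie relation λ = h/p, we solve for p:

p = h/λ
p = (6.626 × 10^-34 J·s) / (1.06 × 10^-11 m)
p = 6.25 × 10^-23 kg·m/s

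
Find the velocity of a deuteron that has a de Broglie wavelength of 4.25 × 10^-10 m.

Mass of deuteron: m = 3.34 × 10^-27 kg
4.67 × 10^2 m/s

From the de Broglie relation λ = h/(mv), we solve for v:

v = h/(mλ)
v = (6.626 × 10^-34 J·s) / (3.34 × 10^-27 kg × 4.25 × 10^-10 m)
v = 4.67 × 10^2 m/s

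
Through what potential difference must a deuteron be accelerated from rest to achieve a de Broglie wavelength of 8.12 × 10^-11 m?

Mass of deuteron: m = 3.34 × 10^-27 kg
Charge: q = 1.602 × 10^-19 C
6.22 × 10^-2 V

From λ = h/√(2mqV), we solve for V:

λ² = h²/(2mqV)
V = h²/(2mqλ²)
V = (6.626 × 10^-34 J·s)² / (2 × 3.34 × 10^-27 kg × 1.602 × 10^-19 C × (8.12 × 10^-11 m)²)
V = 6.22 × 10^-2 V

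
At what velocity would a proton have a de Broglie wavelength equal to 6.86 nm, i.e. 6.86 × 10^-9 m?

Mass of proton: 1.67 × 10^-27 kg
5.78 × 10^1 m/s

From λ = h/(mv), solve for v:

v = h/(mλ)
v = (6.626 × 10^-34 J·s) / (1.67 × 10^-27 kg × 6.86 × 10^-9 m)
v = 5.78 × 10^1 m/s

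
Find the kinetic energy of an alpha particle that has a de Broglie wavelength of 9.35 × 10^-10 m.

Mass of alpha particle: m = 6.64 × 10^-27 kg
3.78 × 10^-23 J (or 2.36 × 10^-4 eV)

From λ = h/√(2mKE), we solve for KE:

λ² = h²/(2mKE)
KE = h²/(2mλ²)
KE = (6.626 × 10^-34 J·s)² / (2 × 6.64 × 10^-27 kg × (9.35 × 10^-10 m)²)
KE = 3.78 × 10^-23 J
KE = 2.36 × 10^-4 eV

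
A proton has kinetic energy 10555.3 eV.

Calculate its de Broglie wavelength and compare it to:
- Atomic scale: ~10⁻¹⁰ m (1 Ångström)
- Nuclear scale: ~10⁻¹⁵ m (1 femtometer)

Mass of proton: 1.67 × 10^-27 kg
λ = 2.79 × 10^-13 m, which is between nuclear and atomic scales.

Using λ = h/√(2mKE):

KE = 10555.3 eV = 1.691 × 10^-15 J

λ = h/√(2mKE)
λ = (6.626 × 10^-34 J·s) / √(2 × 1.67 × 10^-27 kg × 1.691 × 10^-15 J)
λ = 2.79 × 10^-13 m

Comparison:
- Atomic scale (10⁻¹⁰ m): λ is 0.0028× this size
- Nuclear scale (10⁻¹⁵ m): λ is 2.8e+02× this size

The wavelength is between nuclear and atomic scales.

This wavelength is appropriate for probing atomic structure but too large for nuclear physics experiments.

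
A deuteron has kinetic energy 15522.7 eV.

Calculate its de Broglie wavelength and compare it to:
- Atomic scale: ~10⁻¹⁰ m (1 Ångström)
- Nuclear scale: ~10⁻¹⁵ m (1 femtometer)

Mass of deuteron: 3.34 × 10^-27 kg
λ = 1.63 × 10^-13 m, which is between nuclear and atomic scales.

Using λ = h/√(2mKE):

KE = 15522.7 eV = 2.487 × 10^-15 J

λ = h/√(2mKE)
λ = (6.626 × 10^-34 J·s) / √(2 × 3.34 × 10^-27 kg × 2.487 × 10^-15 J)
λ = 1.63 × 10^-13 m

Comparison:
- Atomic scale (10⁻¹⁰ m): λ is 0.0016× this size
- Nuclear scale (10⁻¹⁵ m): λ is 1.6e+02× this size

The wavelength is between nuclear and atomic scales.

This wavelength is appropriate for probing atomic structure but too large for nuclear physics experiments.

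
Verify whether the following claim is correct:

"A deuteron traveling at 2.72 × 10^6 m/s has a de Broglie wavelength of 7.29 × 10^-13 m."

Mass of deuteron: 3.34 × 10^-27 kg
False

The claim is incorrect.

Using λ = h/(mv):
λ = (6.626 × 10^-34 J·s) / (3.34 × 10^-27 kg × 2.72 × 10^6 m/s)
λ = 7.29 × 10^-14 m

The actual wavelength differs from the claimed 7.29 × 10^-13 m.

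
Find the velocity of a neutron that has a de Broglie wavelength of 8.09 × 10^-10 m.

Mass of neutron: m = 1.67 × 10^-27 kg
4.90 × 10^2 m/s

From the de Broglie relation λ = h/(mv), we solve for v:

v = h/(mλ)
v = (6.626 × 10^-34 J·s) / (1.67 × 10^-27 kg × 8.09 × 10^-10 m)
v = 4.90 × 10^2 m/s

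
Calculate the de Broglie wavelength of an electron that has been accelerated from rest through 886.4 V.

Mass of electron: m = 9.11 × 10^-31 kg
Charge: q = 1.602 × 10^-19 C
4.12 × 10^-11 m

When a particle is accelerated through voltage V, it gains kinetic energy KE = qV.

The de Broglie wavelength is then λ = h/√(2mqV):

λ = h/√(2mqV)
λ = (6.626 × 10^-34 J·s) / √(2 × 9.11 × 10^-31 kg × 1.602 × 10^-19 C × 886.4 V)
λ = 4.12 × 10^-11 m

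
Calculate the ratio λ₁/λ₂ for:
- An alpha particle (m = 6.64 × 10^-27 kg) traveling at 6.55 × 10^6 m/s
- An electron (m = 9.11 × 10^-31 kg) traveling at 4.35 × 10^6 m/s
λ₁/λ₂ = 9.11 × 10^-5

Using λ = h/(mv):

λ₁ = h/(m₁v₁) = 1.52 × 10^-14 m
λ₂ = h/(m₂v₂) = 1.67 × 10^-10 m

Ratio λ₁/λ₂ = (m₂v₂)/(m₁v₁)
         = (9.11 × 10^-31 kg × 4.35 × 10^6 m/s) / (6.64 × 10^-27 kg × 6.55 × 10^6 m/s)
         = 9.11 × 10^-5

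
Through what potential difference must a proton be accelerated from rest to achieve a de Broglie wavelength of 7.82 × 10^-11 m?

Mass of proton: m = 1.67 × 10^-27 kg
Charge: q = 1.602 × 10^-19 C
1.34 × 10^-1 V

From λ = h/√(2mqV), we solve for V:

λ² = h²/(2mqV)
V = h²/(2mqλ²)
V = (6.626 × 10^-34 J·s)² / (2 × 1.67 × 10^-27 kg × 1.602 × 10^-19 C × (7.82 × 10^-11 m)²)
V = 1.34 × 10^-1 V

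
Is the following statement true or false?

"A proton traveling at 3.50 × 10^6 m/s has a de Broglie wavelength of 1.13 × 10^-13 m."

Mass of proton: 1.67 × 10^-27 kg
True

The claim is correct.

Using λ = h/(mv):
λ = (6.626 × 10^-34 J·s) / (1.67 × 10^-27 kg × 3.50 × 10^6 m/s)
λ = 1.13 × 10^-13 m

This matches the claimed value.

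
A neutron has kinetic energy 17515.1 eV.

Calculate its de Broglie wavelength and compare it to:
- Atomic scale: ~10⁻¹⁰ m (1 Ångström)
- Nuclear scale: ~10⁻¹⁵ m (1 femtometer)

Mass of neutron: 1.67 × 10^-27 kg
λ = 2.16 × 10^-13 m, which is between nuclear and atomic scales.

Using λ = h/√(2mKE):

KE = 17515.1 eV = 2.806 × 10^-15 J

λ = h/√(2mKE)
λ = (6.626 × 10^-34 J·s) / √(2 × 1.67 × 10^-27 kg × 2.806 × 10^-15 J)
λ = 2.16 × 10^-13 m

Comparison:
- Atomic scale (10⁻¹⁰ m): λ is 0.0022× this size
- Nuclear scale (10⁻¹⁵ m): λ is 2.2e+02× this size

The wavelength is between nuclear and atomic scales.

This wavelength is appropriate for probing atomic structure but too large for nuclear physics experiments.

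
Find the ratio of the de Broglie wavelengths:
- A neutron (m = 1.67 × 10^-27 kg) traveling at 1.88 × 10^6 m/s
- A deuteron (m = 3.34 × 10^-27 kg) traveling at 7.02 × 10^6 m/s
λ₁/λ₂ = 7.47

Using λ = h/(mv):

λ₁ = h/(m₁v₁) = 2.11 × 10^-13 m
λ₂ = h/(m₂v₂) = 2.83 × 10^-14 m

Ratio λ₁/λ₂ = (m₂v₂)/(m₁v₁)
         = (3.34 × 10^-27 kg × 7.02 × 10^6 m/s) / (1.67 × 10^-27 kg × 1.88 × 10^6 m/s)
         = 7.47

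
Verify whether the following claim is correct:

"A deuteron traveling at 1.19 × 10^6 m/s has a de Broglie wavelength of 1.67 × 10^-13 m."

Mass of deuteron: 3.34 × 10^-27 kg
True

The claim is correct.

Using λ = h/(mv):
λ = (6.626 × 10^-34 J·s) / (3.34 × 10^-27 kg × 1.19 × 10^6 m/s)
λ = 1.67 × 10^-13 m

This matches the claimed value.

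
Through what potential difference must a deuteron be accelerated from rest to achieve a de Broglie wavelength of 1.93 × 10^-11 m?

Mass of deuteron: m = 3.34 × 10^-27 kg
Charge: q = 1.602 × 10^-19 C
1.10 V

From λ = h/√(2mqV), we solve for V:

λ² = h²/(2mqV)
V = h²/(2mqλ²)
V = (6.626 × 10^-34 J·s)² / (2 × 3.34 × 10^-27 kg × 1.602 × 10^-19 C × (1.93 × 10^-11 m)²)
V = 1.10 V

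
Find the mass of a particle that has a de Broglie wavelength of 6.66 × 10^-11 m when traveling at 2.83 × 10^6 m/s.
3.52 × 10^-30 kg

From the de Broglie relation λ = h/(mv), we solve for m:

m = h/(λv)
m = (6.626 × 10^-34 J·s) / (6.66 × 10^-11 m × 2.83 × 10^6 m/s)
m = 3.52 × 10^-30 kg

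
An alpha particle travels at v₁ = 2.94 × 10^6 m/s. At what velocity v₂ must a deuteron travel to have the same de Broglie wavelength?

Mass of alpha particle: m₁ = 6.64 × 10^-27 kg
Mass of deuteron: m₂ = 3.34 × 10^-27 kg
v₂ = 5.84 × 10^6 m/s

For equal de Broglie wavelengths: λ₁ = λ₂

h/(m₁v₁) = h/(m₂v₂)
m₁v₁ = m₂v₂
v₂ = v₁ · (m₁/m₂)

v₂ = 2.94 × 10^6 m/s × (6.64 × 10^-27 kg / 3.34 × 10^-27 kg)
v₂ = 5.84 × 10^6 m/s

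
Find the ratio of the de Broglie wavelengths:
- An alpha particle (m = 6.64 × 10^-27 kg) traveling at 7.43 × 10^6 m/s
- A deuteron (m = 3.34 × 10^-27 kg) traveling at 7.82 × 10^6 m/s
λ₁/λ₂ = 0.529

Using λ = h/(mv):

λ₁ = h/(m₁v₁) = 1.34 × 10^-14 m
λ₂ = h/(m₂v₂) = 2.54 × 10^-14 m

Ratio λ₁/λ₂ = (m₂v₂)/(m₁v₁)
         = (3.34 × 10^-27 kg × 7.82 × 10^6 m/s) / (6.64 × 10^-27 kg × 7.43 × 10^6 m/s)
         = 0.529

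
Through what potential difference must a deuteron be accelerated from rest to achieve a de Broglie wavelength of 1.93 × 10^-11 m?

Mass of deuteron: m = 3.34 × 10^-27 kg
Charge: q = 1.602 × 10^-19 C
1.10 V

From λ = h/√(2mqV), we solve for V:

λ² = h²/(2mqV)
V = h²/(2mqλ²)
V = (6.626 × 10^-34 J·s)² / (2 × 3.34 × 10^-27 kg × 1.602 × 10^-19 C × (1.93 × 10^-11 m)²)
V = 1.10 V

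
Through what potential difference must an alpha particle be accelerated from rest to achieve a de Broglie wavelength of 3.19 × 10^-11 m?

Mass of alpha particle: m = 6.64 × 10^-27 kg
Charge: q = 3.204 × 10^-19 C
1.01 × 10^-1 V

From λ = h/√(2mqV), we solve for V:

λ² = h²/(2mqV)
V = h²/(2mqλ²)
V = (6.626 × 10^-34 J·s)² / (2 × 6.64 × 10^-27 kg × 3.204 × 10^-19 C × (3.19 × 10^-11 m)²)
V = 1.01 × 10^-1 V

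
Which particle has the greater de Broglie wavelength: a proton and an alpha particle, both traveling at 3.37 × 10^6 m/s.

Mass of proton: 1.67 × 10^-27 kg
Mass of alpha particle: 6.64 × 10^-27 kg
The proton has the longer wavelength.

Using λ = h/(mv), since both particles have the same velocity, the wavelength depends only on mass.

For proton: λ₁ = h/(m₁v) = 1.18 × 10^-13 m
For alpha particle: λ₂ = h/(m₂v) = 2.96 × 10^-14 m

Since λ ∝ 1/m at constant velocity, the lighter particle has the longer wavelength.

The proton has the longer de Broglie wavelength.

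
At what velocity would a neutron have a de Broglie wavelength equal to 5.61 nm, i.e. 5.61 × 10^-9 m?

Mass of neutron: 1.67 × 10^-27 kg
7.07 × 10^1 m/s

From λ = h/(mv), solve for v:

v = h/(mλ)
v = (6.626 × 10^-34 J·s) / (1.67 × 10^-27 kg × 5.61 × 10^-9 m)
v = 7.07 × 10^1 m/s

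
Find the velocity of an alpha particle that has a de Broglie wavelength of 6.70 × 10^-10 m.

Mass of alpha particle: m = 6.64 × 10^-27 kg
1.49 × 10^2 m/s

From the de Broglie relation λ = h/(mv), we solve for v:

v = h/(mλ)
v = (6.626 × 10^-34 J·s) / (6.64 × 10^-27 kg × 6.70 × 10^-10 m)
v = 1.49 × 10^2 m/s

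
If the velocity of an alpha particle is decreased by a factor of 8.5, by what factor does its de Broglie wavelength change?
The wavelength increases by a factor of 8.5.

From λ = h/(mv), the wavelength is inversely proportional to velocity:

λ ∝ 1/v

If v → v/8.5, then λ → 8.5λ

When velocity is decreased by a factor of 8.5, the wavelength increases by a factor of 8.5.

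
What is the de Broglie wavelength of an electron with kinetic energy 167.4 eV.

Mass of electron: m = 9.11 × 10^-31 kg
9.48 × 10^-11 m

Using λ = h/√(2mKE):

First convert KE to Joules: KE = 167.4 eV = 2.682 × 10^-17 J

λ = h/√(2mKE)
λ = (6.626 × 10^-34 J·s) / √(2 × 9.11 × 10^-31 kg × 2.682 × 10^-17 J)
λ = 9.48 × 10^-11 m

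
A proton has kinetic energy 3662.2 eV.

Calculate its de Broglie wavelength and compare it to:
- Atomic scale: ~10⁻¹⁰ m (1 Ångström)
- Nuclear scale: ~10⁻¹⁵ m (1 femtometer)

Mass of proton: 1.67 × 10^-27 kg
λ = 4.73 × 10^-13 m, which is between nuclear and atomic scales.

Using λ = h/√(2mKE):

KE = 3662.2 eV = 5.867 × 10^-16 J

λ = h/√(2mKE)
λ = (6.626 × 10^-34 J·s) / √(2 × 1.67 × 10^-27 kg × 5.867 × 10^-16 J)
λ = 4.73 × 10^-13 m

Comparison:
- Atomic scale (10⁻¹⁰ m): λ is 0.0047× this size
- Nuclear scale (10⁻¹⁵ m): λ is 4.7e+02× this size

The wavelength is between nuclear and atomic scales.

This wavelength is appropriate for probing atomic structure but too large for nuclear physics experiments.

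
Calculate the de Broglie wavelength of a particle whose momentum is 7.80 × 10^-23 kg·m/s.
8.49 × 10^-12 m

Using the de Broglie relation λ = h/p:

λ = h/p
λ = (6.626 × 10^-34 J·s) / (7.80 × 10^-23 kg·m/s)
λ = 8.49 × 10^-12 m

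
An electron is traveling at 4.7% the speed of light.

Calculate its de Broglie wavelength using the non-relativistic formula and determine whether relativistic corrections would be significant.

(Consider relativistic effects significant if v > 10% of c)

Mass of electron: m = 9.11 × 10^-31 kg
No, relativistic corrections are not needed.

Using the non-relativistic de Broglie formula λ = h/(mv):

v = 4.7% × c = 1.409 × 10^7 m/s

λ = h/(mv)
λ = (6.626 × 10^-34 J·s) / (9.11 × 10^-31 kg × 1.409 × 10^7 m/s)
λ = 5.16 × 10^-11 m

Since v = 4.7% of c < 10% of c, relativistic corrections are NOT significant and this non-relativistic result is a good approximation.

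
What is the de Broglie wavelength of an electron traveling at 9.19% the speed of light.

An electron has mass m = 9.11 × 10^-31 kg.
2.64 × 10^-11 m

Using the de Broglie relation λ = h/(mv):

v = 9.19% × c = 2.755 × 10^7 m/s

λ = h/(mv)
λ = (6.626 × 10^-34 J·s) / (9.11 × 10^-31 kg × 2.755 × 10^7 m/s)
λ = 2.64 × 10^-11 m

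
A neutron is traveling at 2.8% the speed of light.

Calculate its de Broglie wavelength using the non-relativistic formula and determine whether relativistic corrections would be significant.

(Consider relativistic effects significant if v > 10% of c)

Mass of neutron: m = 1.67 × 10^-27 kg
No, relativistic corrections are not needed.

Using the non-relativistic de Broglie formula λ = h/(mv):

v = 2.8% × c = 8.394 × 10^6 m/s

λ = h/(mv)
λ = (6.626 × 10^-34 J·s) / (1.67 × 10^-27 kg × 8.394 × 10^6 m/s)
λ = 4.73 × 10^-14 m

Since v = 2.8% of c < 10% of c, relativistic corrections are NOT significant and this non-relativistic result is a good approximation.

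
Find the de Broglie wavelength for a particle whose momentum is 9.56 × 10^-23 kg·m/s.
6.93 × 10^-12 m

Using the de Broglie relation λ = h/p:

λ = h/p
λ = (6.626 × 10^-34 J·s) / (9.56 × 10^-23 kg·m/s)
λ = 6.93 × 10^-12 m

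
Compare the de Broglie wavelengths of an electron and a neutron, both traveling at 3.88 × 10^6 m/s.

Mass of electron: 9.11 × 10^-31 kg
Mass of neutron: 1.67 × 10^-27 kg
The electron has the longer wavelength.

Using λ = h/(mv), since both particles have the same velocity, the wavelength depends only on mass.

For electron: λ₁ = h/(m₁v) = 1.87 × 10^-10 m
For neutron: λ₂ = h/(m₂v) = 1.02 × 10^-13 m

Since λ ∝ 1/m at constant velocity, the lighter particle has the longer wavelength.

The electron has the longer de Broglie wavelength.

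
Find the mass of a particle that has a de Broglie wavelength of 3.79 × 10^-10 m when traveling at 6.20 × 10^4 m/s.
2.82 × 10^-29 kg

From the de Broglie relation λ = h/(mv), we solve for m:

m = h/(λv)
m = (6.626 × 10^-34 J·s) / (3.79 × 10^-10 m × 6.20 × 10^4 m/s)
m = 2.82 × 10^-29 kg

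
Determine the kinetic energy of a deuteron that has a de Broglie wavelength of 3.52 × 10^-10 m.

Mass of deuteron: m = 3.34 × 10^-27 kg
5.30 × 10^-22 J (or 3.31 × 10^-3 eV)

From λ = h/√(2mKE), we solve for KE:

λ² = h²/(2mKE)
KE = h²/(2mλ²)
KE = (6.626 × 10^-34 J·s)² / (2 × 3.34 × 10^-27 kg × (3.52 × 10^-10 m)²)
KE = 5.30 × 10^-22 J
KE = 3.31 × 10^-3 eV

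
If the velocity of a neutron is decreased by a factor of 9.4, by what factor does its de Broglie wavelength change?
The wavelength increases by a factor of 9.4.

From λ = h/(mv), the wavelength is inversely proportional to velocity:

λ ∝ 1/v

If v → v/9.4, then λ → 9.4λ

When velocity is decreased by a factor of 9.4, the wavelength increases by a factor of 9.4.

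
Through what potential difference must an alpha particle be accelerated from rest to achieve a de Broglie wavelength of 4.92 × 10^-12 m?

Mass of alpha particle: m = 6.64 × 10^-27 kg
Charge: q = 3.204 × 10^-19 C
4.26 V

From λ = h/√(2mqV), we solve for V:

λ² = h²/(2mqV)
V = h²/(2mqλ²)
V = (6.626 × 10^-34 J·s)² / (2 × 6.64 × 10^-27 kg × 3.204 × 10^-19 C × (4.92 × 10^-12 m)²)
V = 4.26 V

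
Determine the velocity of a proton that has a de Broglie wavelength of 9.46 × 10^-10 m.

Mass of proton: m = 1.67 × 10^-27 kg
4.19 × 10^2 m/s

From the de Broglie relation λ = h/(mv), we solve for v:

v = h/(mλ)
v = (6.626 × 10^-34 J·s) / (1.67 × 10^-27 kg × 9.46 × 10^-10 m)
v = 4.19 × 10^2 m/s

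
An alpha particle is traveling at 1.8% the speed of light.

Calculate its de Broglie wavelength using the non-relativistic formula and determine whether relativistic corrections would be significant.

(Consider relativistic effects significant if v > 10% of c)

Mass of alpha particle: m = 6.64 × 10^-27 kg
No, relativistic corrections are not needed.

Using the non-relativistic de Broglie formula λ = h/(mv):

v = 1.8% × c = 5.396 × 10^6 m/s

λ = h/(mv)
λ = (6.626 × 10^-34 J·s) / (6.64 × 10^-27 kg × 5.396 × 10^6 m/s)
λ = 1.85 × 10^-14 m

Since v = 1.8% of c < 10% of c, relativistic corrections are NOT significant and this non-relativistic result is a good approximation.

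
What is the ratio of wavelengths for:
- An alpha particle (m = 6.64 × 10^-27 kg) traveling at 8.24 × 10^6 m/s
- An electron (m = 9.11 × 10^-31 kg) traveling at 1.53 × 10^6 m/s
λ₁/λ₂ = 2.55 × 10^-5

Using λ = h/(mv):

λ₁ = h/(m₁v₁) = 1.21 × 10^-14 m
λ₂ = h/(m₂v₂) = 4.75 × 10^-10 m

Ratio λ₁/λ₂ = (m₂v₂)/(m₁v₁)
         = (9.11 × 10^-31 kg × 1.53 × 10^6 m/s) / (6.64 × 10^-27 kg × 8.24 × 10^6 m/s)
         = 2.55 × 10^-5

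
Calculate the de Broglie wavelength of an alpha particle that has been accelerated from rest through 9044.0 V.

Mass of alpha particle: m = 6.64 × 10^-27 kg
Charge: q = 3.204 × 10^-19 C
1.07 × 10^-13 m

When a particle is accelerated through voltage V, it gains kinetic energy KE = qV.

The de Broglie wavelength is then λ = h/√(2mqV):

λ = h/√(2mqV)
λ = (6.626 × 10^-34 J·s) / √(2 × 6.64 × 10^-27 kg × 3.204 × 10^-19 C × 9044.0 V)
λ = 1.07 × 10^-13 m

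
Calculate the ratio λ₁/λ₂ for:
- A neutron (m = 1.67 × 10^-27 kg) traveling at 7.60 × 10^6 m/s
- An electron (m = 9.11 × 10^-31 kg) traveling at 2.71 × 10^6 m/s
λ₁/λ₂ = 1.95 × 10^-4

Using λ = h/(mv):

λ₁ = h/(m₁v₁) = 5.22 × 10^-14 m
λ₂ = h/(m₂v₂) = 2.68 × 10^-10 m

Ratio λ₁/λ₂ = (m₂v₂)/(m₁v₁)
         = (9.11 × 10^-31 kg × 2.71 × 10^6 m/s) / (1.67 × 10^-27 kg × 7.60 × 10^6 m/s)
         = 1.95 × 10^-4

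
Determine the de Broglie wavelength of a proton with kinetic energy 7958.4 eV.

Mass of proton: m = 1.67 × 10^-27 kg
3.21 × 10^-13 m

Using λ = h/√(2mKE):

First convert KE to Joules: KE = 7958.4 eV = 1.275 × 10^-15 J

λ = h/√(2mKE)
λ = (6.626 × 10^-34 J·s) / √(2 × 1.67 × 10^-27 kg × 1.275 × 10^-15 J)
λ = 3.21 × 10^-13 m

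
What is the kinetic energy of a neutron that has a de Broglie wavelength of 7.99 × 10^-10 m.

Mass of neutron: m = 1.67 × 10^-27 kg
2.06 × 10^-22 J (or 1.29 × 10^-3 eV)

From λ = h/√(2mKE), we solve for KE:

λ² = h²/(2mKE)
KE = h²/(2mλ²)
KE = (6.626 × 10^-34 J·s)² / (2 × 1.67 × 10^-27 kg × (7.99 × 10^-10 m)²)
KE = 2.06 × 10^-22 J
KE = 1.29 × 10^-3 eV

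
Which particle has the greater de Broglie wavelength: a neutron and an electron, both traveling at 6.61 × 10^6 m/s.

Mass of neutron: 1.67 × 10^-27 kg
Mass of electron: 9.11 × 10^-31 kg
The electron has the longer wavelength.

Using λ = h/(mv), since both particles have the same velocity, the wavelength depends only on mass.

For neutron: λ₁ = h/(m₁v) = 6.00 × 10^-14 m
For electron: λ₂ = h/(m₂v) = 1.10 × 10^-10 m

Since λ ∝ 1/m at constant velocity, the lighter particle has the longer wavelength.

The electron has the longer de Broglie wavelength.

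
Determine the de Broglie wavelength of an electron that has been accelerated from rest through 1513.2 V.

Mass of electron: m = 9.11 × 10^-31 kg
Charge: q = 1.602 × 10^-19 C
3.15 × 10^-11 m

When a particle is accelerated through voltage V, it gains kinetic energy KE = qV.

The de Broglie wavelength is then λ = h/√(2mqV):

λ = h/√(2mqV)
λ = (6.626 × 10^-34 J·s) / √(2 × 9.11 × 10^-31 kg × 1.602 × 10^-19 C × 1513.2 V)
λ = 3.15 × 10^-11 m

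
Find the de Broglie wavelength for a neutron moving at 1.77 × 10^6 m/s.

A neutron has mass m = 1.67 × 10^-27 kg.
2.24 × 10^-13 m

Using the de Broglie relation λ = h/(mv):

λ = h/(mv)
λ = (6.626 × 10^-34 J·s) / (1.67 × 10^-27 kg × 1.77 × 10^6 m/s)
λ = 2.24 × 10^-13 m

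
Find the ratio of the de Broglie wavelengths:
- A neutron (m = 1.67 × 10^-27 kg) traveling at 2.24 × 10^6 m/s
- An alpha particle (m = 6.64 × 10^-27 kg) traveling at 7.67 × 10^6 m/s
λ₁/λ₂ = 13.6

Using λ = h/(mv):

λ₁ = h/(m₁v₁) = 1.77 × 10^-13 m
λ₂ = h/(m₂v₂) = 1.30 × 10^-14 m

Ratio λ₁/λ₂ = (m₂v₂)/(m₁v₁)
         = (6.64 × 10^-27 kg × 7.67 × 10^6 m/s) / (1.67 × 10^-27 kg × 2.24 × 10^6 m/s)
         = 13.6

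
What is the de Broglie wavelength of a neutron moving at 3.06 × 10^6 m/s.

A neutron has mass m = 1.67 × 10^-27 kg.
1.30 × 10^-13 m

Using the de Broglie relation λ = h/(mv):

λ = h/(mv)
λ = (6.626 × 10^-34 J·s) / (1.67 × 10^-27 kg × 3.06 × 10^6 m/s)
λ = 1.30 × 10^-13 m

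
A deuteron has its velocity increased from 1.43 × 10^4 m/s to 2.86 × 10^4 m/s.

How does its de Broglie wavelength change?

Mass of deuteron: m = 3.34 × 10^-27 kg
The wavelength decreases by a factor of 2.

Using λ = h/(mv):

Initial wavelength: λ₁ = h/(mv₁) = 1.39 × 10^-11 m
Final wavelength: λ₂ = h/(mv₂) = 6.94 × 10^-12 m

Since λ ∝ 1/v, when velocity increases by a factor of 2, the wavelength decreases by a factor of 2.

λ₂/λ₁ = v₁/v₂ = 1/2

The wavelength decreases by a factor of 2.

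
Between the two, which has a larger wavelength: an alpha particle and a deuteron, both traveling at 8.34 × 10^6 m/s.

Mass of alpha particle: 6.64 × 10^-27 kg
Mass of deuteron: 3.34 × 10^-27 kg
The deuteron has the longer wavelength.

Using λ = h/(mv), since both particles have the same velocity, the wavelength depends only on mass.

For alpha particle: λ₁ = h/(m₁v) = 1.20 × 10^-14 m
For deuteron: λ₂ = h/(m₂v) = 2.38 × 10^-14 m

Since λ ∝ 1/m at constant velocity, the lighter particle has the longer wavelength.

The deuteron has the longer de Broglie wavelength.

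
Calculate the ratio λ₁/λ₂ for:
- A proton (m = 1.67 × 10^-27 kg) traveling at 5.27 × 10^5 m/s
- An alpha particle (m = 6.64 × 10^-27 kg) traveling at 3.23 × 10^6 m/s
λ₁/λ₂ = 24.4

Using λ = h/(mv):

λ₁ = h/(m₁v₁) = 7.53 × 10^-13 m
λ₂ = h/(m₂v₂) = 3.09 × 10^-14 m

Ratio λ₁/λ₂ = (m₂v₂)/(m₁v₁)
         = (6.64 × 10^-27 kg × 3.23 × 10^6 m/s) / (1.67 × 10^-27 kg × 5.27 × 10^5 m/s)
         = 24.4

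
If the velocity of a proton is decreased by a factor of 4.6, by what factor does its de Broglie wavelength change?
The wavelength increases by a factor of 4.6.

From λ = h/(mv), the wavelength is inversely proportional to velocity:

λ ∝ 1/v

If v → v/4.6, then λ → 4.6λ

When velocity is decreased by a factor of 4.6, the wavelength increases by a factor of 4.6.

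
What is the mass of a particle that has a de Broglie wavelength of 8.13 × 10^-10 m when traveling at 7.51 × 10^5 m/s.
1.09 × 10^-30 kg

From the de Broglie relation λ = h/(mv), we solve for m:

m = h/(λv)
m = (6.626 × 10^-34 J·s) / (8.13 × 10^-10 m × 7.51 × 10^5 m/s)
m = 1.09 × 10^-30 kg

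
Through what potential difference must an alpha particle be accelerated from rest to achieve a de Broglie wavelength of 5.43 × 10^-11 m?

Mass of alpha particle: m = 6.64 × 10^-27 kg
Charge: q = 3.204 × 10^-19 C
3.50 × 10^-2 V

From λ = h/√(2mqV), we solve for V:

λ² = h²/(2mqV)
V = h²/(2mqλ²)
V = (6.626 × 10^-34 J·s)² / (2 × 6.64 × 10^-27 kg × 3.204 × 10^-19 C × (5.43 × 10^-11 m)²)
V = 3.50 × 10^-2 V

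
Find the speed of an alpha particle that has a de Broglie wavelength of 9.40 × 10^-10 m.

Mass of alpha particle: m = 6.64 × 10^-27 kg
1.06 × 10^2 m/s

From the de Broglie relation λ = h/(mv), we solve for v:

v = h/(mλ)
v = (6.626 × 10^-34 J·s) / (6.64 × 10^-27 kg × 9.40 × 10^-10 m)
v = 1.06 × 10^2 m/s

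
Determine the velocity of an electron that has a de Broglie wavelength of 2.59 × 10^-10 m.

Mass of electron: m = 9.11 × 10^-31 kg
2.81 × 10^6 m/s

From the de Broglie relation λ = h/(mv), we solve for v:

v = h/(mλ)
v = (6.626 × 10^-34 J·s) / (9.11 × 10^-31 kg × 2.59 × 10^-10 m)
v = 2.81 × 10^6 m/s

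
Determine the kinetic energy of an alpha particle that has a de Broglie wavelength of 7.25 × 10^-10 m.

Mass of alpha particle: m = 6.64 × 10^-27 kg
6.29 × 10^-23 J (or 3.93 × 10^-4 eV)

From λ = h/√(2mKE), we solve for KE:

λ² = h²/(2mKE)
KE = h²/(2mλ²)
KE = (6.626 × 10^-34 J·s)² / (2 × 6.64 × 10^-27 kg × (7.25 × 10^-10 m)²)
KE = 6.29 × 10^-23 J
KE = 3.93 × 10^-4 eV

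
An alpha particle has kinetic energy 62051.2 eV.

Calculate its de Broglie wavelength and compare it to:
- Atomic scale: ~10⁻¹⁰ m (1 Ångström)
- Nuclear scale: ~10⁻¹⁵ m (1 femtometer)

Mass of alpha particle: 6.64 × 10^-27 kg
λ = 5.77 × 10^-14 m, which is between nuclear and atomic scales.

Using λ = h/√(2mKE):

KE = 62051.2 eV = 9.942 × 10^-15 J

λ = h/√(2mKE)
λ = (6.626 × 10^-34 J·s) / √(2 × 6.64 × 10^-27 kg × 9.942 × 10^-15 J)
λ = 5.77 × 10^-14 m

Comparison:
- Atomic scale (10⁻¹⁰ m): λ is 0.00058× this size
- Nuclear scale (10⁻¹⁵ m): λ is 58× this size

The wavelength is between nuclear and atomic scales.

This wavelength is appropriate for probing atomic structure but too large for nuclear physics experiments.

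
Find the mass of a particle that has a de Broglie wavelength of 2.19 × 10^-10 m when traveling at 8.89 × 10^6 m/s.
3.40 × 10^-31 kg

From the de Broglie relation λ = h/(mv), we solve for m:

m = h/(λv)
m = (6.626 × 10^-34 J·s) / (2.19 × 10^-10 m × 8.89 × 10^6 m/s)
m = 3.40 × 10^-31 kg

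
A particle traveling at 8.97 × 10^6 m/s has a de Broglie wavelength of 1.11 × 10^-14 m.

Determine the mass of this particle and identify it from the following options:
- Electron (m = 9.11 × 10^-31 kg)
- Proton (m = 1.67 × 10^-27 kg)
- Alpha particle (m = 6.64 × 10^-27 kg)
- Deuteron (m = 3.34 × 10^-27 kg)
The particle is an alpha particle.

From λ = h/(mv), solve for mass:

m = h/(λv)
m = (6.626 × 10^-34 J·s) / (1.11 × 10^-14 m × 8.97 × 10^6 m/s)
m = 6.65 × 10^-27 kg

Comparing with the listed masses, this is closest to an alpha particle.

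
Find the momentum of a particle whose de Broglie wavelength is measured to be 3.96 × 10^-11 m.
1.67 × 10^-23 kg·m/s

From the de Broglie relation λ = h/p, we solve for p:

p = h/λ
p = (6.626 × 10^-34 J·s) / (3.96 × 10^-11 m)
p = 1.67 × 10^-23 kg·m/s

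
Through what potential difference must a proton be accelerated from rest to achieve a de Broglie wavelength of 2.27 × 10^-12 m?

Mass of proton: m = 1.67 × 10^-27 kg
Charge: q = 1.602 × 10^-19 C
159 V

From λ = h/√(2mqV), we solve for V:

λ² = h²/(2mqV)
V = h²/(2mqλ²)
V = (6.626 × 10^-34 J·s)² / (2 × 1.67 × 10^-27 kg × 1.602 × 10^-19 C × (2.27 × 10^-12 m)²)
V = 159 V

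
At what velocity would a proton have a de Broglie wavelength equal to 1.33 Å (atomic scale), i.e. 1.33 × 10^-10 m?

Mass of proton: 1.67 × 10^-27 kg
2.98 × 10^3 m/s

From λ = h/(mv), solve for v:

v = h/(mλ)
v = (6.626 × 10^-34 J·s) / (1.67 × 10^-27 kg × 1.33 × 10^-10 m)
v = 2.98 × 10^3 m/s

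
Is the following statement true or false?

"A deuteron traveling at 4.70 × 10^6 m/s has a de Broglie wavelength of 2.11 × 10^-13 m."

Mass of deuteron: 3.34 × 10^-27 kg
False

The claim is incorrect.

Using λ = h/(mv):
λ = (6.626 × 10^-34 J·s) / (3.34 × 10^-27 kg × 4.70 × 10^6 m/s)
λ = 4.22 × 10^-14 m

The actual wavelength differs from the claimed 2.11 × 10^-13 m.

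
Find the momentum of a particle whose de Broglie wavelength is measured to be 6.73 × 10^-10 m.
9.85 × 10^-25 kg·m/s

From the de Broglie relation λ = h/p, we solve for p:

p = h/λ
p = (6.626 × 10^-34 J·s) / (6.73 × 10^-10 m)
p = 9.85 × 10^-25 kg·m/s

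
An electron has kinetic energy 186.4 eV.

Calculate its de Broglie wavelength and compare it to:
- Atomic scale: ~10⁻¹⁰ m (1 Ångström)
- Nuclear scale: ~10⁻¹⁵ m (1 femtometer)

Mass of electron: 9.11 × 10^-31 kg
λ = 8.98 × 10^-11 m, which is between nuclear and atomic scales.

Using λ = h/√(2mKE):

KE = 186.4 eV = 2.986 × 10^-17 J

λ = h/√(2mKE)
λ = (6.626 × 10^-34 J·s) / √(2 × 9.11 × 10^-31 kg × 2.986 × 10^-17 J)
λ = 8.98 × 10^-11 m

Comparison:
- Atomic scale (10⁻¹⁰ m): λ is 0.9× this size
- Nuclear scale (10⁻¹⁵ m): λ is 9e+04× this size

The wavelength is between nuclear and atomic scales.

This wavelength is appropriate for probing atomic structure but too large for nuclear physics experiments.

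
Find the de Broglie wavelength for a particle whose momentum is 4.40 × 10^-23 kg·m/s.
1.51 × 10^-11 m

Using the de Broglie relation λ = h/p:

λ = h/p
λ = (6.626 × 10^-34 J·s) / (4.40 × 10^-23 kg·m/s)
λ = 1.51 × 10^-11 m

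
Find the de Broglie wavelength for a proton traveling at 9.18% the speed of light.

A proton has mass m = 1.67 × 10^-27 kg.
1.44 × 10^-14 m

Using the de Broglie relation λ = h/(mv):

v = 9.18% × c = 2.752 × 10^7 m/s

λ = h/(mv)
λ = (6.626 × 10^-34 J·s) / (1.67 × 10^-27 kg × 2.752 × 10^7 m/s)
λ = 1.44 × 10^-14 m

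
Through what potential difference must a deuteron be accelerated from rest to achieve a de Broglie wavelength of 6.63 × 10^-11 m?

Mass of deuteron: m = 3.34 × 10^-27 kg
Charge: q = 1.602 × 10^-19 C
9.33 × 10^-2 V

From λ = h/√(2mqV), we solve for V:

λ² = h²/(2mqV)
V = h²/(2mqλ²)
V = (6.626 × 10^-34 J·s)² / (2 × 3.34 × 10^-27 kg × 1.602 × 10^-19 C × (6.63 × 10^-11 m)²)
V = 9.33 × 10^-2 V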